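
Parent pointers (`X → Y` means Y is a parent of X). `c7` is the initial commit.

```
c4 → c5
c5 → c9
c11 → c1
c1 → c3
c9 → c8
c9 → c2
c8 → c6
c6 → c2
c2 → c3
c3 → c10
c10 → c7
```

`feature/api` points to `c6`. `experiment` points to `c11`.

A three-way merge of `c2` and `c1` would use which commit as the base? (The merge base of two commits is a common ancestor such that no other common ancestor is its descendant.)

Ancestors of c2: {c10, c2, c3, c7}.
Ancestors of c1: {c1, c10, c3, c7}.
Common ancestors: {c10, c3, c7}.
Among these, c3 is not an ancestor of any other common ancestor — it is the merge base.

c3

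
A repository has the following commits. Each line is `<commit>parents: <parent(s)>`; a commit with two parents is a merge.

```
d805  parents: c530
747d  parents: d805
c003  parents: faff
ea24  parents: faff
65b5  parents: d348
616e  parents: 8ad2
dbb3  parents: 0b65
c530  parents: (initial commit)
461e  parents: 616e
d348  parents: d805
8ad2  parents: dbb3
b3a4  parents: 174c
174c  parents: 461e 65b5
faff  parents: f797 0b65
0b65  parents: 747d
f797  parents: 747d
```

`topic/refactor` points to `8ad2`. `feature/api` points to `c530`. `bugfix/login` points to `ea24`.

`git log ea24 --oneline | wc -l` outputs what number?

7

Walking parent pointers from ea24: reachable set = {0b65, 747d, c530, d805, ea24, f797, faff}.
That is 7 commits.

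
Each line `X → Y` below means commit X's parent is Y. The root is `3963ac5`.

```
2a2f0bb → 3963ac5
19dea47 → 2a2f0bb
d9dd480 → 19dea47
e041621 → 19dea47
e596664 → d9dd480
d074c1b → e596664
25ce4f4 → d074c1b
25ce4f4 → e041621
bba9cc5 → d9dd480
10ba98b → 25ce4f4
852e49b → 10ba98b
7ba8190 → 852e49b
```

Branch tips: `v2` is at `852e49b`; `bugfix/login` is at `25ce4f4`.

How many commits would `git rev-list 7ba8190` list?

11

Walking parent pointers from 7ba8190: reachable set = {10ba98b, 19dea47, 25ce4f4, 2a2f0bb, 3963ac5, 7ba8190, 852e49b, d074c1b, d9dd480, e041621, e596664}.
That is 11 commits.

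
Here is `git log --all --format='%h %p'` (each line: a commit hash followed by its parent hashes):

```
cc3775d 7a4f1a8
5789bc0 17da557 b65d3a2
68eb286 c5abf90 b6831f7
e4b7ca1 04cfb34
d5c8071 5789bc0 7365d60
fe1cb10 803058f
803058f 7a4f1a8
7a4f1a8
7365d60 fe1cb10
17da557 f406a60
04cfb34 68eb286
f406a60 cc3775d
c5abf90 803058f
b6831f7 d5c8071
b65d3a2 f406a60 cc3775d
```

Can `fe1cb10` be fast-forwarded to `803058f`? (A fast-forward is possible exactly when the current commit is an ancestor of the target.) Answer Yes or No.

No

A fast-forward from fe1cb10 to 803058f is possible iff fe1cb10 is an ancestor of 803058f.
Ancestors of 803058f: {7a4f1a8, 803058f}.
fe1cb10 is not among them, so fast-forward is not possible.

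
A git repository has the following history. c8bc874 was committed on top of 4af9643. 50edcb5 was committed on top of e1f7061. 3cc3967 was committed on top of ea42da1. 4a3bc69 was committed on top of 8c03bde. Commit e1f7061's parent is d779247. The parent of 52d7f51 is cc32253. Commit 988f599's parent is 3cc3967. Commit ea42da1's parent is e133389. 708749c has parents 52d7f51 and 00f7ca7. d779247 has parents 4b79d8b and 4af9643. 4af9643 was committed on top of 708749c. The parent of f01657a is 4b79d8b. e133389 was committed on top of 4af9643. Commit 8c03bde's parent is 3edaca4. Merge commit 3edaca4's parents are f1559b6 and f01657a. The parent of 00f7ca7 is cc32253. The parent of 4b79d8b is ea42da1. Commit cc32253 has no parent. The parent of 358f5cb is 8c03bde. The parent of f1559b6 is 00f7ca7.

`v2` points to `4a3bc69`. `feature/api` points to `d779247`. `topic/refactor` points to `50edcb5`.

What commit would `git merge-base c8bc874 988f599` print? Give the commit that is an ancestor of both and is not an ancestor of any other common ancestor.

4af9643

Ancestors of c8bc874: {00f7ca7, 4af9643, 52d7f51, 708749c, c8bc874, cc32253}.
Ancestors of 988f599: {00f7ca7, 3cc3967, 4af9643, 52d7f51, 708749c, 988f599, cc32253, e133389, ea42da1}.
Common ancestors: {00f7ca7, 4af9643, 52d7f51, 708749c, cc32253}.
Among these, 4af9643 is not an ancestor of any other common ancestor — it is the merge base.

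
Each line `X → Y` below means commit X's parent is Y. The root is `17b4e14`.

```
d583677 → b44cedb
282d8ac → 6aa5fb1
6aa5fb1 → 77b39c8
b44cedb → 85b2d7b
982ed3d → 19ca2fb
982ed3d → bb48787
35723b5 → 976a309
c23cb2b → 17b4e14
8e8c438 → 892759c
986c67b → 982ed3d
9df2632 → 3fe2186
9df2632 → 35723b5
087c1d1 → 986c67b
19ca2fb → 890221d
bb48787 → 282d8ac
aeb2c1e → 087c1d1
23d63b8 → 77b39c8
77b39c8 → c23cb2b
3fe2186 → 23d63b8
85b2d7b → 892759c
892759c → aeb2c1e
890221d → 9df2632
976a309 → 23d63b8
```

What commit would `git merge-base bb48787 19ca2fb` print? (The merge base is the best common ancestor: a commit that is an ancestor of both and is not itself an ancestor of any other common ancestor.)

77b39c8

Ancestors of bb48787: {17b4e14, 282d8ac, 6aa5fb1, 77b39c8, bb48787, c23cb2b}.
Ancestors of 19ca2fb: {17b4e14, 19ca2fb, 23d63b8, 35723b5, 3fe2186, 77b39c8, 890221d, 976a309, 9df2632, c23cb2b}.
Common ancestors: {17b4e14, 77b39c8, c23cb2b}.
Among these, 77b39c8 is not an ancestor of any other common ancestor — it is the merge base.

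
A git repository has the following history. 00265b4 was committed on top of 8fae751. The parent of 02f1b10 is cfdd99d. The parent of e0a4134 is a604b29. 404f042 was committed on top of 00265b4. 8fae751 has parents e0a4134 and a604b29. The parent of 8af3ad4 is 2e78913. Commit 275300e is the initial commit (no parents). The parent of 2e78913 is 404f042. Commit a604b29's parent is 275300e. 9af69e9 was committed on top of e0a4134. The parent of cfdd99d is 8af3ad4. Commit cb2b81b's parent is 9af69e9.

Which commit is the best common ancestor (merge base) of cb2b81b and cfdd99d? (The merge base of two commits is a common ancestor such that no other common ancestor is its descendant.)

Ancestors of cb2b81b: {275300e, 9af69e9, a604b29, cb2b81b, e0a4134}.
Ancestors of cfdd99d: {00265b4, 275300e, 2e78913, 404f042, 8af3ad4, 8fae751, a604b29, cfdd99d, e0a4134}.
Common ancestors: {275300e, a604b29, e0a4134}.
Among these, e0a4134 is not an ancestor of any other common ancestor — it is the merge base.

e0a4134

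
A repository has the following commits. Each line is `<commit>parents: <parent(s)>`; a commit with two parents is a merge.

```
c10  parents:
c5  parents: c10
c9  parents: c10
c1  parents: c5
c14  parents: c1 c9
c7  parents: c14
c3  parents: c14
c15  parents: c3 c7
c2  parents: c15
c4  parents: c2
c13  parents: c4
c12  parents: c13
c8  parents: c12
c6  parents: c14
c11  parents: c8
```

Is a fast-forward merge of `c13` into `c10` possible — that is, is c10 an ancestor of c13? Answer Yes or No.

A fast-forward from c10 to c13 is possible iff c10 is an ancestor of c13.
Ancestors of c13: {c1, c10, c13, c14, c15, c2, c3, c4, c5, c7, c9}.
c10 is among them, so fast-forward is possible.

Yes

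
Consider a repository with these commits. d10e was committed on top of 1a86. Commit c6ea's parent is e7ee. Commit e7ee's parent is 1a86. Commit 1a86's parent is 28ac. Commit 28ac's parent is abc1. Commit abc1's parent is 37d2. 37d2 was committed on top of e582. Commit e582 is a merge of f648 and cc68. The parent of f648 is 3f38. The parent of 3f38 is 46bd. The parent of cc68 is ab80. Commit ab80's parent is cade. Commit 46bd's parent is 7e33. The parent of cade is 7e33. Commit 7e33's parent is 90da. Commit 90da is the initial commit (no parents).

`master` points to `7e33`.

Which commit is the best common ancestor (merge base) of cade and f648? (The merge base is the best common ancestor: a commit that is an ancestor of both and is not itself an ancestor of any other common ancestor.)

7e33

Ancestors of cade: {7e33, 90da, cade}.
Ancestors of f648: {3f38, 46bd, 7e33, 90da, f648}.
Common ancestors: {7e33, 90da}.
Among these, 7e33 is not an ancestor of any other common ancestor — it is the merge base.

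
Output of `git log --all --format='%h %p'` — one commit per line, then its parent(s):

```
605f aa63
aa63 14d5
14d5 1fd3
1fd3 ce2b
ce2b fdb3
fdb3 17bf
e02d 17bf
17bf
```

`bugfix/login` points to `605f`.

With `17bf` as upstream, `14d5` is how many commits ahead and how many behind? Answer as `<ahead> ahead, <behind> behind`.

4 ahead, 0 behind

Reachable from 14d5: {14d5, 17bf, 1fd3, ce2b, fdb3}.
Reachable from 17bf: {17bf}.
Only in 14d5's history (ahead): {14d5, 1fd3, ce2b, fdb3} — 4.
Only in 17bf's history (behind): {} — 0.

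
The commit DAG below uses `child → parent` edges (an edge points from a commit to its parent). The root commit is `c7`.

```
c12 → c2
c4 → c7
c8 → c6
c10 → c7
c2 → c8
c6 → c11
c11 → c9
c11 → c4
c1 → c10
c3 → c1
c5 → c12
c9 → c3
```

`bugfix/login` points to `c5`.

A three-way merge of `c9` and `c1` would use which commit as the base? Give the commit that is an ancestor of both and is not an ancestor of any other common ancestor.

c1

Ancestors of c9: {c1, c10, c3, c7, c9}.
Ancestors of c1: {c1, c10, c7}.
Common ancestors: {c1, c10, c7}.
Among these, c1 is not an ancestor of any other common ancestor — it is the merge base.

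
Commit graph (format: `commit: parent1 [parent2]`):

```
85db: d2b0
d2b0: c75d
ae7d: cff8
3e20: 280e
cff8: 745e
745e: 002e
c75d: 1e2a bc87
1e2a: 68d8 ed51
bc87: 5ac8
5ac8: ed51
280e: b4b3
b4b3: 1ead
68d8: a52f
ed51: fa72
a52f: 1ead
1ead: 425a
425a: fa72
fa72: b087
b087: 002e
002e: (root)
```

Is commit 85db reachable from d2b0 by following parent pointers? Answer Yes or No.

No

Ancestors of d2b0: {002e, 1e2a, 1ead, 425a, 5ac8, 68d8, a52f, b087, bc87, c75d, d2b0, ed51, fa72}.
85db is not in that set, so it is not an ancestor of d2b0.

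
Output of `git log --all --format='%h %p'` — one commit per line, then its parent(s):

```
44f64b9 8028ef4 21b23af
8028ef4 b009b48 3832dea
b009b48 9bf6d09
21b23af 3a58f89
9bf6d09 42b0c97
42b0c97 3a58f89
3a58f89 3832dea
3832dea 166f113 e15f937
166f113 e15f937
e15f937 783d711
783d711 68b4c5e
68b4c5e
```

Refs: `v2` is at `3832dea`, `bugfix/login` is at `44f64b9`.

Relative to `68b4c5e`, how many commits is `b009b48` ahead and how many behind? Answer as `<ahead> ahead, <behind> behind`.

Reachable from b009b48: {166f113, 3832dea, 3a58f89, 42b0c97, 68b4c5e, 783d711, 9bf6d09, b009b48, e15f937}.
Reachable from 68b4c5e: {68b4c5e}.
Only in b009b48's history (ahead): {166f113, 3832dea, 3a58f89, 42b0c97, 783d711, 9bf6d09, b009b48, e15f937} — 8.
Only in 68b4c5e's history (behind): {} — 0.

8 ahead, 0 behind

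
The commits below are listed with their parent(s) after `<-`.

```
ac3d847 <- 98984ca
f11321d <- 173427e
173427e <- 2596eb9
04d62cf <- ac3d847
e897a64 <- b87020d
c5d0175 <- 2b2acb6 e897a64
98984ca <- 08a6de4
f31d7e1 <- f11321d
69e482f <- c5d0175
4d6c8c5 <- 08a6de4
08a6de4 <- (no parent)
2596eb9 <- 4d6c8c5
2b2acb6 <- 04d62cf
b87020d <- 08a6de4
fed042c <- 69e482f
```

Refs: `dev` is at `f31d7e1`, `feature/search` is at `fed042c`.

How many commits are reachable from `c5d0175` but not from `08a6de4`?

Reachable from c5d0175: {04d62cf, 08a6de4, 2b2acb6, 98984ca, ac3d847, b87020d, c5d0175, e897a64}.
Reachable from 08a6de4: {08a6de4}.
In c5d0175's history but not 08a6de4's: {04d62cf, 2b2acb6, 98984ca, ac3d847, b87020d, c5d0175, e897a64} — 7 commits.

7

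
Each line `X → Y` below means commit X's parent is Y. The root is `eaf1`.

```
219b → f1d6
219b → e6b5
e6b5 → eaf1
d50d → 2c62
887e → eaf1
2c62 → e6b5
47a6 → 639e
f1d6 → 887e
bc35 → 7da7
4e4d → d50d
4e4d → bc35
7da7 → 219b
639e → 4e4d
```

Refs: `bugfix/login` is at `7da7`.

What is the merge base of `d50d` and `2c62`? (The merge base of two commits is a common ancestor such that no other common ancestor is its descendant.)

2c62

Ancestors of d50d: {2c62, d50d, e6b5, eaf1}.
Ancestors of 2c62: {2c62, e6b5, eaf1}.
Common ancestors: {2c62, e6b5, eaf1}.
Among these, 2c62 is not an ancestor of any other common ancestor — it is the merge base.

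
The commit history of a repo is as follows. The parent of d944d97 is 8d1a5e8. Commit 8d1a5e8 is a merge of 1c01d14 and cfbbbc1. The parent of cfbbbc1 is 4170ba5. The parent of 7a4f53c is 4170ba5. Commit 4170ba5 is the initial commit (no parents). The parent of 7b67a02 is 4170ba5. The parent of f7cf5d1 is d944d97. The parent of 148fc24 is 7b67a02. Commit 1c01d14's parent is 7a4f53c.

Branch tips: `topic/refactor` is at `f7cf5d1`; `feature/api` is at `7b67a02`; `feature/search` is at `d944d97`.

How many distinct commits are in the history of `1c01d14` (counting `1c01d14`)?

Walking parent pointers from 1c01d14: reachable set = {1c01d14, 4170ba5, 7a4f53c}.
That is 3 commits.

3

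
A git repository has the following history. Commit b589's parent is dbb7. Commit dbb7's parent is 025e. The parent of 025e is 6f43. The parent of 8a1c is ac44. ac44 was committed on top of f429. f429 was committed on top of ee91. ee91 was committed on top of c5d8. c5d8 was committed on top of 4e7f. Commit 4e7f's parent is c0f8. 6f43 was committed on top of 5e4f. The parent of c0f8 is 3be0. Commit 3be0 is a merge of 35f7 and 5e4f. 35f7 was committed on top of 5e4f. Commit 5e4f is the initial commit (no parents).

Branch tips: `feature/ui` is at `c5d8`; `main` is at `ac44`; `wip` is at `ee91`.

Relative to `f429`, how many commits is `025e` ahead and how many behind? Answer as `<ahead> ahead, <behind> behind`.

2 ahead, 7 behind

Reachable from 025e: {025e, 5e4f, 6f43}.
Reachable from f429: {35f7, 3be0, 4e7f, 5e4f, c0f8, c5d8, ee91, f429}.
Only in 025e's history (ahead): {025e, 6f43} — 2.
Only in f429's history (behind): {35f7, 3be0, 4e7f, c0f8, c5d8, ee91, f429} — 7.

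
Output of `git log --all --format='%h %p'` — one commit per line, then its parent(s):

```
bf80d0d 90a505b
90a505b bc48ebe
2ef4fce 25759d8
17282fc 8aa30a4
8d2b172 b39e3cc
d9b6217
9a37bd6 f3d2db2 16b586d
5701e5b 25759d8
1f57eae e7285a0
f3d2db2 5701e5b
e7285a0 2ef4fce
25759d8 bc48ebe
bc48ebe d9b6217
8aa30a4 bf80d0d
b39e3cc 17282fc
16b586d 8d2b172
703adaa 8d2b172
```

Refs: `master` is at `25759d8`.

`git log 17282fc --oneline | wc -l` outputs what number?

Walking parent pointers from 17282fc: reachable set = {17282fc, 8aa30a4, 90a505b, bc48ebe, bf80d0d, d9b6217}.
That is 6 commits.

6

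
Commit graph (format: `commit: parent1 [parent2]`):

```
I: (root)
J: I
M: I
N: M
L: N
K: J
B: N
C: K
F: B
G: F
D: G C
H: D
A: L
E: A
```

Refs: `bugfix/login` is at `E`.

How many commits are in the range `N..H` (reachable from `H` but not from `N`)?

8

Reachable from H: {B, C, D, F, G, H, I, J, K, M, N}.
Reachable from N: {I, M, N}.
In H's history but not N's: {B, C, D, F, G, H, J, K} — 8 commits.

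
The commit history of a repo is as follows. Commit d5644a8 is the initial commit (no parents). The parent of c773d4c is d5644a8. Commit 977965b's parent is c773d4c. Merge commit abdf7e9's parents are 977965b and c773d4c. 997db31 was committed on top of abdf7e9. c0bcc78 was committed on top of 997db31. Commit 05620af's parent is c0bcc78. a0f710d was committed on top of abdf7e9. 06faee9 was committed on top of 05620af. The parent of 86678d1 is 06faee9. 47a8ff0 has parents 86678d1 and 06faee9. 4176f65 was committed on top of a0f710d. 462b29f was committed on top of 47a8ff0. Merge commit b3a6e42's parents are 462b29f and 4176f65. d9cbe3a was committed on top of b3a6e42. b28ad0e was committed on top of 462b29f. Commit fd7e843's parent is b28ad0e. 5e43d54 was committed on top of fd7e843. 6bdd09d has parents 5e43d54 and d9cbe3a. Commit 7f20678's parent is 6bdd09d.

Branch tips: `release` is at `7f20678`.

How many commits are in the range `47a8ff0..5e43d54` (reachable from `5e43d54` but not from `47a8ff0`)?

4

Reachable from 5e43d54: {05620af, 06faee9, 462b29f, 47a8ff0, 5e43d54, 86678d1, 977965b, 997db31, abdf7e9, b28ad0e, c0bcc78, c773d4c, d5644a8, fd7e843}.
Reachable from 47a8ff0: {05620af, 06faee9, 47a8ff0, 86678d1, 977965b, 997db31, abdf7e9, c0bcc78, c773d4c, d5644a8}.
In 5e43d54's history but not 47a8ff0's: {462b29f, 5e43d54, b28ad0e, fd7e843} — 4 commits.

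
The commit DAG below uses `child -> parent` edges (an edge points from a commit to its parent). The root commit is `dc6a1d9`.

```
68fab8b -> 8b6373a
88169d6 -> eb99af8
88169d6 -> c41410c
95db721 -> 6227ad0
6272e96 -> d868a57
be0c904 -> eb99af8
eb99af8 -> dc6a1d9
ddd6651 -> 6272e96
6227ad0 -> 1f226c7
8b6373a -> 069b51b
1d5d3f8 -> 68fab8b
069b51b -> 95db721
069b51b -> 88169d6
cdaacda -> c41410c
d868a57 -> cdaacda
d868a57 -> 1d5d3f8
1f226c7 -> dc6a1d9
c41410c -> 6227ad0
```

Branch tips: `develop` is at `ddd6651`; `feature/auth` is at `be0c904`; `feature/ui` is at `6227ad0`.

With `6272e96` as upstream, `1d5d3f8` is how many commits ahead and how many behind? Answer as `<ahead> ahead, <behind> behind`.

0 ahead, 3 behind

Reachable from 1d5d3f8: {069b51b, 1d5d3f8, 1f226c7, 6227ad0, 68fab8b, 88169d6, 8b6373a, 95db721, c41410c, dc6a1d9, eb99af8}.
Reachable from 6272e96: {069b51b, 1d5d3f8, 1f226c7, 6227ad0, 6272e96, 68fab8b, 88169d6, 8b6373a, 95db721, c41410c, cdaacda, d868a57, dc6a1d9, eb99af8}.
Only in 1d5d3f8's history (ahead): {} — 0.
Only in 6272e96's history (behind): {6272e96, cdaacda, d868a57} — 3.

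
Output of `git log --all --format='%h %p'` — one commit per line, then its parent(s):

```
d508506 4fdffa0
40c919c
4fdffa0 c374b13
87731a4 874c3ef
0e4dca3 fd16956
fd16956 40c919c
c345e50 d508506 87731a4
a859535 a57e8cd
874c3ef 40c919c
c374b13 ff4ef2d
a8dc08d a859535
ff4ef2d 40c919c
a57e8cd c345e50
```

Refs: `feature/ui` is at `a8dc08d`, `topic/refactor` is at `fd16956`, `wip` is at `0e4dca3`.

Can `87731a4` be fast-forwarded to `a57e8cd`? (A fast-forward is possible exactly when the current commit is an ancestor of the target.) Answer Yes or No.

A fast-forward from 87731a4 to a57e8cd is possible iff 87731a4 is an ancestor of a57e8cd.
Ancestors of a57e8cd: {40c919c, 4fdffa0, 874c3ef, 87731a4, a57e8cd, c345e50, c374b13, d508506, ff4ef2d}.
87731a4 is among them, so fast-forward is possible.

Yes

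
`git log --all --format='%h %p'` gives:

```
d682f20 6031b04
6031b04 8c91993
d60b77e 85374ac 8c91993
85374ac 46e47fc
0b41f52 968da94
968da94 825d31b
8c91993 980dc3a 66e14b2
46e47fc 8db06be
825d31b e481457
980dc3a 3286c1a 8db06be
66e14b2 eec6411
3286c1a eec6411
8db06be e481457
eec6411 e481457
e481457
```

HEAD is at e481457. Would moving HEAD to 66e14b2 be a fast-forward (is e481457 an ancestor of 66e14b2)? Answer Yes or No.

Yes

A fast-forward from e481457 to 66e14b2 is possible iff e481457 is an ancestor of 66e14b2.
Ancestors of 66e14b2: {66e14b2, e481457, eec6411}.
e481457 is among them, so fast-forward is possible.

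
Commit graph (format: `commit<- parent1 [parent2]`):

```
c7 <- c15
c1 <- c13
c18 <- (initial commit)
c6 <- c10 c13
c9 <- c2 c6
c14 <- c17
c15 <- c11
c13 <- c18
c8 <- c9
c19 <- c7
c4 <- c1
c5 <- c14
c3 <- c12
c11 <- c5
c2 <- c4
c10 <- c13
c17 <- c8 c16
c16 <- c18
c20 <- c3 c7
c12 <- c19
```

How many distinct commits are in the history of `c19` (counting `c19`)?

17

Walking parent pointers from c19: reachable set = {c1, c10, c11, c13, c14, c15, c16, c17, c18, c19, c2, c4, c5, c6, c7, c8, c9}.
That is 17 commits.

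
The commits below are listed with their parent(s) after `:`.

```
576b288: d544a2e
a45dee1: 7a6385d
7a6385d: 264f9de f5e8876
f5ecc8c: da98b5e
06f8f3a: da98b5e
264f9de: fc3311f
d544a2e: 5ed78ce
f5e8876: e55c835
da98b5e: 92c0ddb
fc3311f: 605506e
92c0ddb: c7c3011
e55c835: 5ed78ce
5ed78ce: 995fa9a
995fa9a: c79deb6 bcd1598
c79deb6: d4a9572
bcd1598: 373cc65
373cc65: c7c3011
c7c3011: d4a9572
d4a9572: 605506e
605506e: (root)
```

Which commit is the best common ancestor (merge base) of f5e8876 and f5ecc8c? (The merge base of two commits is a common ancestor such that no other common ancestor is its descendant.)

c7c3011

Ancestors of f5e8876: {373cc65, 5ed78ce, 605506e, 995fa9a, bcd1598, c79deb6, c7c3011, d4a9572, e55c835, f5e8876}.
Ancestors of f5ecc8c: {605506e, 92c0ddb, c7c3011, d4a9572, da98b5e, f5ecc8c}.
Common ancestors: {605506e, c7c3011, d4a9572}.
Among these, c7c3011 is not an ancestor of any other common ancestor — it is the merge base.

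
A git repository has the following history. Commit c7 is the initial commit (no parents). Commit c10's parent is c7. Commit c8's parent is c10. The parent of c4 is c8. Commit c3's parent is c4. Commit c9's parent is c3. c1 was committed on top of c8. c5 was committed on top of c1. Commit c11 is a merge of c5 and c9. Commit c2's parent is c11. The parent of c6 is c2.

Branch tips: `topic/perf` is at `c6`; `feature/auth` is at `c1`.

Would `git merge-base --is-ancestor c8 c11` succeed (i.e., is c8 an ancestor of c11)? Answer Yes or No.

Ancestors of c11 (commits reachable by following parents): {c1, c10, c11, c3, c4, c5, c7, c8, c9}.
c8 is in that set, so it is an ancestor of c11.

Yes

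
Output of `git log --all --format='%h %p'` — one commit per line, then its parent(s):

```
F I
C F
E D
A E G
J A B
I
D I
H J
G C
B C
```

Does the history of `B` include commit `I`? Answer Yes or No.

Ancestors of B (commits reachable by following parents): {B, C, F, I}.
I is in that set, so it is an ancestor of B.

Yes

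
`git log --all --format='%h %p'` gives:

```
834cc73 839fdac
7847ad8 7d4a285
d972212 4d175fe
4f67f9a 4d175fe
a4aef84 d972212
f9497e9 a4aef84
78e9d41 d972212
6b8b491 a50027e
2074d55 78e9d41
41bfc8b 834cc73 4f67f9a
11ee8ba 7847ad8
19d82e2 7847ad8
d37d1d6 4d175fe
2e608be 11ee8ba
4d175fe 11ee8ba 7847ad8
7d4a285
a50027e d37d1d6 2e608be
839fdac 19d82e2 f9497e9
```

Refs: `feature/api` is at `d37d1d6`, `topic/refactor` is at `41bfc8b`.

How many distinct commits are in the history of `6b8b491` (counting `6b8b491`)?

8

Walking parent pointers from 6b8b491: reachable set = {11ee8ba, 2e608be, 4d175fe, 6b8b491, 7847ad8, 7d4a285, a50027e, d37d1d6}.
That is 8 commits.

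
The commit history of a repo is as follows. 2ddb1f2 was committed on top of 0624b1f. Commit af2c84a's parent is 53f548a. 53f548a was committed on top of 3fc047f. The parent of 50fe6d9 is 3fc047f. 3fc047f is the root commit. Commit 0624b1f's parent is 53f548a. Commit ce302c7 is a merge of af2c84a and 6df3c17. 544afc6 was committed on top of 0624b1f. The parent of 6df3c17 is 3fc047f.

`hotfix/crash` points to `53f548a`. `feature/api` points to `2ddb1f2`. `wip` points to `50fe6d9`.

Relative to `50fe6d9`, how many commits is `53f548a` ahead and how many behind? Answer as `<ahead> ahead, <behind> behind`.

Reachable from 53f548a: {3fc047f, 53f548a}.
Reachable from 50fe6d9: {3fc047f, 50fe6d9}.
Only in 53f548a's history (ahead): {53f548a} — 1.
Only in 50fe6d9's history (behind): {50fe6d9} — 1.

1 ahead, 1 behind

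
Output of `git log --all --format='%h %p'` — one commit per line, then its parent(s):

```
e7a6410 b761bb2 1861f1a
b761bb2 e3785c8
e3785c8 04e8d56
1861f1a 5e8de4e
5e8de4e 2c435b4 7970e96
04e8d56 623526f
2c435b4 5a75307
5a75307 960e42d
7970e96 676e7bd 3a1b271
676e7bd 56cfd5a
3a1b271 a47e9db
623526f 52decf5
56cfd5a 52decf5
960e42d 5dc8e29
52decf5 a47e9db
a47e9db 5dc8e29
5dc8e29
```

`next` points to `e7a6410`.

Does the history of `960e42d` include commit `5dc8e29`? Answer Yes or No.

Ancestors of 960e42d (commits reachable by following parents): {5dc8e29, 960e42d}.
5dc8e29 is in that set, so it is an ancestor of 960e42d.

Yes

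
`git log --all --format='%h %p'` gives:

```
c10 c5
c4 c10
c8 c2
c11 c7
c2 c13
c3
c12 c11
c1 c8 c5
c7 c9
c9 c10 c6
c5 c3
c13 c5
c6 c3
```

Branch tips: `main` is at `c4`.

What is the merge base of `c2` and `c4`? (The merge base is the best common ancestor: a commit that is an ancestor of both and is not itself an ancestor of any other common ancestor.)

Ancestors of c2: {c13, c2, c3, c5}.
Ancestors of c4: {c10, c3, c4, c5}.
Common ancestors: {c3, c5}.
Among these, c5 is not an ancestor of any other common ancestor — it is the merge base.

c5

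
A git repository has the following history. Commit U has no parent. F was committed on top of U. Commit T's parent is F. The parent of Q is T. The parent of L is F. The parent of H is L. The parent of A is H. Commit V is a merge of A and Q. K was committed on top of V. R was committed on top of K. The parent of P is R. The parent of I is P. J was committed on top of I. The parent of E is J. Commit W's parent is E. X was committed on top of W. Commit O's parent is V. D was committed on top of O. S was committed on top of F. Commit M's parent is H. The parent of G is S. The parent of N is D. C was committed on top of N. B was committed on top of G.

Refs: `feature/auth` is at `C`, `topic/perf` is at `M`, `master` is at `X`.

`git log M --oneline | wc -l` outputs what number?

Walking parent pointers from M: reachable set = {F, H, L, M, U}.
That is 5 commits.

5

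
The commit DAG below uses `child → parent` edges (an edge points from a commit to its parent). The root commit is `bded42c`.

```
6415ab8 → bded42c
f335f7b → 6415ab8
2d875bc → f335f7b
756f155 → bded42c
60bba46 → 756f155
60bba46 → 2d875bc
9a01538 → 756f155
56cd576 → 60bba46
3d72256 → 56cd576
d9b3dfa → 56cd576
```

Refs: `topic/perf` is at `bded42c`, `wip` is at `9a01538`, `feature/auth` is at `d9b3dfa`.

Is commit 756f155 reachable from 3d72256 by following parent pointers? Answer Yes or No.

Yes

Ancestors of 3d72256 (commits reachable by following parents): {2d875bc, 3d72256, 56cd576, 60bba46, 6415ab8, 756f155, bded42c, f335f7b}.
756f155 is in that set, so it is an ancestor of 3d72256.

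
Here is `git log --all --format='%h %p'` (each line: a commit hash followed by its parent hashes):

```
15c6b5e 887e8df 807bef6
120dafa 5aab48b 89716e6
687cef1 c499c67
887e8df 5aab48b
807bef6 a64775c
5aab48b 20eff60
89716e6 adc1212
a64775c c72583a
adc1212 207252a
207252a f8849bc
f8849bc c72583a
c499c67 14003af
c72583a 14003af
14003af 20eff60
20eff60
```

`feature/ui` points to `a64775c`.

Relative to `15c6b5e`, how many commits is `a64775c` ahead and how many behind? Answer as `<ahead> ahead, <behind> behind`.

0 ahead, 4 behind

Reachable from a64775c: {14003af, 20eff60, a64775c, c72583a}.
Reachable from 15c6b5e: {14003af, 15c6b5e, 20eff60, 5aab48b, 807bef6, 887e8df, a64775c, c72583a}.
Only in a64775c's history (ahead): {} — 0.
Only in 15c6b5e's history (behind): {15c6b5e, 5aab48b, 807bef6, 887e8df} — 4.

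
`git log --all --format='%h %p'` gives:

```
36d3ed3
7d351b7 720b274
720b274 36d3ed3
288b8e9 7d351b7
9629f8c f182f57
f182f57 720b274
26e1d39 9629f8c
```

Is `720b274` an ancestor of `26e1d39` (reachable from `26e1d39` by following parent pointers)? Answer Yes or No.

Ancestors of 26e1d39 (commits reachable by following parents): {26e1d39, 36d3ed3, 720b274, 9629f8c, f182f57}.
720b274 is in that set, so it is an ancestor of 26e1d39.

Yes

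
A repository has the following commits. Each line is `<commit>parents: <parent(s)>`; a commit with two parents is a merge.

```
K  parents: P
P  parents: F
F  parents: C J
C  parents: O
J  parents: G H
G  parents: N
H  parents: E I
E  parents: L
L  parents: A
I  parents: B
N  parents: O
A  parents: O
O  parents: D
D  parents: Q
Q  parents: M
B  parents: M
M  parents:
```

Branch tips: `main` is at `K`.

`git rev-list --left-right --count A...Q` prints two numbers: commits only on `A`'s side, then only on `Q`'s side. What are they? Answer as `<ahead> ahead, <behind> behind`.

3 ahead, 0 behind

Reachable from A: {A, D, M, O, Q}.
Reachable from Q: {M, Q}.
Only in A's history (ahead): {A, D, O} — 3.
Only in Q's history (behind): {} — 0.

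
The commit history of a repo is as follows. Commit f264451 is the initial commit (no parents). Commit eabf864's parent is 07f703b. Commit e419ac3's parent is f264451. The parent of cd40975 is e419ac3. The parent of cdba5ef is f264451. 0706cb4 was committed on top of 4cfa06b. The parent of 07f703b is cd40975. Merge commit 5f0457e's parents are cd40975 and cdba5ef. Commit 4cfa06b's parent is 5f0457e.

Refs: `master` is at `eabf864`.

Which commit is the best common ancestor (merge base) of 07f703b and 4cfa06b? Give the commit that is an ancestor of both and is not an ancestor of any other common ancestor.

cd40975

Ancestors of 07f703b: {07f703b, cd40975, e419ac3, f264451}.
Ancestors of 4cfa06b: {4cfa06b, 5f0457e, cd40975, cdba5ef, e419ac3, f264451}.
Common ancestors: {cd40975, e419ac3, f264451}.
Among these, cd40975 is not an ancestor of any other common ancestor — it is the merge base.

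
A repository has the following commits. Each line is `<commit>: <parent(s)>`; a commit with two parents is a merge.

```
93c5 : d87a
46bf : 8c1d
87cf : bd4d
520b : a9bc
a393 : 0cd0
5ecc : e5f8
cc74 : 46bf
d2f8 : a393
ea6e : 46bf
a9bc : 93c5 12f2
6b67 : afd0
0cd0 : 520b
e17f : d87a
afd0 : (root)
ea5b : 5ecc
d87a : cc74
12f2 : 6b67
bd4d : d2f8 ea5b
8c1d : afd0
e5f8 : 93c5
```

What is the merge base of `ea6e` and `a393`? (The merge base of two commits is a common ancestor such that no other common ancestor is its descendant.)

46bf

Ancestors of ea6e: {46bf, 8c1d, afd0, ea6e}.
Ancestors of a393: {0cd0, 12f2, 46bf, 520b, 6b67, 8c1d, 93c5, a393, a9bc, afd0, cc74, d87a}.
Common ancestors: {46bf, 8c1d, afd0}.
Among these, 46bf is not an ancestor of any other common ancestor — it is the merge base.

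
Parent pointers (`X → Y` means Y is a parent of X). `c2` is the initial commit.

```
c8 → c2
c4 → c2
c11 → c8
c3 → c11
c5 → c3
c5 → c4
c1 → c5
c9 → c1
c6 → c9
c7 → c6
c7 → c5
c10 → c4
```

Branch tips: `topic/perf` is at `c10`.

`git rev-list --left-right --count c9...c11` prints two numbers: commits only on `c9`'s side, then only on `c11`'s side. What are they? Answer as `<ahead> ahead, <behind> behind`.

Reachable from c9: {c1, c11, c2, c3, c4, c5, c8, c9}.
Reachable from c11: {c11, c2, c8}.
Only in c9's history (ahead): {c1, c3, c4, c5, c9} — 5.
Only in c11's history (behind): {} — 0.

5 ahead, 0 behind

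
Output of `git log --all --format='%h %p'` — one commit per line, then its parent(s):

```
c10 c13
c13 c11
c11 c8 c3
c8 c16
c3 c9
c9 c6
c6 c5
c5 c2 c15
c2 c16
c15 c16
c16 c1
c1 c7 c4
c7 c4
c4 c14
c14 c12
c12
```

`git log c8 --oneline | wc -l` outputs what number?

7

Walking parent pointers from c8: reachable set = {c1, c12, c14, c16, c4, c7, c8}.
That is 7 commits.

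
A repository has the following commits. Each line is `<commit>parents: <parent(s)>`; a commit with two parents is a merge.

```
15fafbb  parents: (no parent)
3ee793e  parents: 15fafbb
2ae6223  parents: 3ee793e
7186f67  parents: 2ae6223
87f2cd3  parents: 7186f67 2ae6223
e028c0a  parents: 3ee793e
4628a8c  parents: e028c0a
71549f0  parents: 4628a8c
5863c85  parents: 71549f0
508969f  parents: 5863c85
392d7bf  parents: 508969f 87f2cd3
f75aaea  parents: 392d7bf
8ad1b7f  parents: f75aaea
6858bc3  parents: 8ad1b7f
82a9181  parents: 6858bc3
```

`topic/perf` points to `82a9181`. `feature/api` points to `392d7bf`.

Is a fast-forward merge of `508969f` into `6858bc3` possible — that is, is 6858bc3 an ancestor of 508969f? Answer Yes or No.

No

A fast-forward from 6858bc3 to 508969f is possible iff 6858bc3 is an ancestor of 508969f.
Ancestors of 508969f: {15fafbb, 3ee793e, 4628a8c, 508969f, 5863c85, 71549f0, e028c0a}.
6858bc3 is not among them, so fast-forward is not possible.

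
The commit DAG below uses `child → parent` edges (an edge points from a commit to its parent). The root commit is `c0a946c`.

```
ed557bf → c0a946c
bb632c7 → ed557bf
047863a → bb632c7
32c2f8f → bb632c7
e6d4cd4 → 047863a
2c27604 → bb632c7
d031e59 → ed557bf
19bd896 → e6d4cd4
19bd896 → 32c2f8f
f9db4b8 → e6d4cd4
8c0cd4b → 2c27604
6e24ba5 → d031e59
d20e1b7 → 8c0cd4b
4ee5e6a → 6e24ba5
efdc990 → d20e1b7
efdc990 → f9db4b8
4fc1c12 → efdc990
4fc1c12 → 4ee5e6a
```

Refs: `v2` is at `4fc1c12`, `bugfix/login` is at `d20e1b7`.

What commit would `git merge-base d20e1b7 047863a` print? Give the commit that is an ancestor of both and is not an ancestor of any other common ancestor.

Ancestors of d20e1b7: {2c27604, 8c0cd4b, bb632c7, c0a946c, d20e1b7, ed557bf}.
Ancestors of 047863a: {047863a, bb632c7, c0a946c, ed557bf}.
Common ancestors: {bb632c7, c0a946c, ed557bf}.
Among these, bb632c7 is not an ancestor of any other common ancestor — it is the merge base.

bb632c7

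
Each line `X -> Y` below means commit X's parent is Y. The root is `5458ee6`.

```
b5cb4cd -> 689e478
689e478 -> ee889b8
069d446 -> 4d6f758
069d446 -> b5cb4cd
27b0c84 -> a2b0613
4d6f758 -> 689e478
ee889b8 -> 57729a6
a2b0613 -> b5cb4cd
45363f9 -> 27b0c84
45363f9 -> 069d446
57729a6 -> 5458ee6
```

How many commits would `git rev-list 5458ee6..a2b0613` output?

Reachable from a2b0613: {5458ee6, 57729a6, 689e478, a2b0613, b5cb4cd, ee889b8}.
Reachable from 5458ee6: {5458ee6}.
In a2b0613's history but not 5458ee6's: {57729a6, 689e478, a2b0613, b5cb4cd, ee889b8} — 5 commits.

5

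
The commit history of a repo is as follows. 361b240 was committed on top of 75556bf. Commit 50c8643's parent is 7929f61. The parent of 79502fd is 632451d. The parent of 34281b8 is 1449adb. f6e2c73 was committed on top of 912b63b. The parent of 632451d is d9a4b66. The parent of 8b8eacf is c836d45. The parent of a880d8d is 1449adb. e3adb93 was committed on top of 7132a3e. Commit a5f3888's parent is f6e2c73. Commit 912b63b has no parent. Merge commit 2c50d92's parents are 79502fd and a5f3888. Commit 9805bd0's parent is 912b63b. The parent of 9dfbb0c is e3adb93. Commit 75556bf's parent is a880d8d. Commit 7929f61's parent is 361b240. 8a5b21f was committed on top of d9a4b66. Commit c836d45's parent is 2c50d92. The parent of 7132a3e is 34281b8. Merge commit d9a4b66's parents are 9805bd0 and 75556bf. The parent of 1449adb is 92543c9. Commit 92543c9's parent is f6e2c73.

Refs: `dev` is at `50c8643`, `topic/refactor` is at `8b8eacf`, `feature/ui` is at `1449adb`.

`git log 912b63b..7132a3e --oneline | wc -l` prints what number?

Reachable from 7132a3e: {1449adb, 34281b8, 7132a3e, 912b63b, 92543c9, f6e2c73}.
Reachable from 912b63b: {912b63b}.
In 7132a3e's history but not 912b63b's: {1449adb, 34281b8, 7132a3e, 92543c9, f6e2c73} — 5 commits.

5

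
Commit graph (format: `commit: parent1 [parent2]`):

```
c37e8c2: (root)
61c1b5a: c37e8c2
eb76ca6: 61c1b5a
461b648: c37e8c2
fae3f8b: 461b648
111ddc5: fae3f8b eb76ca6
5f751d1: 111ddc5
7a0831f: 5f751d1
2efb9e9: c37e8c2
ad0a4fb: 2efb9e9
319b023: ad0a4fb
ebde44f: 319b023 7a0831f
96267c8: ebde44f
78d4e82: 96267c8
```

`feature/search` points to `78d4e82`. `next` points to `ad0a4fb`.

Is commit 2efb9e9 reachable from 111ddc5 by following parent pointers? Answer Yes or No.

Ancestors of 111ddc5: {111ddc5, 461b648, 61c1b5a, c37e8c2, eb76ca6, fae3f8b}.
2efb9e9 is not in that set, so it is not an ancestor of 111ddc5.

No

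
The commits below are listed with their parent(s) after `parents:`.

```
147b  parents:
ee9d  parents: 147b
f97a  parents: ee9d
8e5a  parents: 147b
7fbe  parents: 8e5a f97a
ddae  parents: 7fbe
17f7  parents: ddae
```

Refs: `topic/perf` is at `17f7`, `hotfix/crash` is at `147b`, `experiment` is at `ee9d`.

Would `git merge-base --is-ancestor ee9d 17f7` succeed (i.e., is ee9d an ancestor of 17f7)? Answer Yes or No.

Yes

Ancestors of 17f7 (commits reachable by following parents): {147b, 17f7, 7fbe, 8e5a, ddae, ee9d, f97a}.
ee9d is in that set, so it is an ancestor of 17f7.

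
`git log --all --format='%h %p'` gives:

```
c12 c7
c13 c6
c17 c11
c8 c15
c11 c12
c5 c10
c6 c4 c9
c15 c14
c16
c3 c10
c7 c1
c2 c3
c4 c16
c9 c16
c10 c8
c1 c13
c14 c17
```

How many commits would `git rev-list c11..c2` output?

Reachable from c2: {c1, c10, c11, c12, c13, c14, c15, c16, c17, c2, c3, c4, c6, c7, c8, c9}.
Reachable from c11: {c1, c11, c12, c13, c16, c4, c6, c7, c9}.
In c2's history but not c11's: {c10, c14, c15, c17, c2, c3, c8} — 7 commits.

7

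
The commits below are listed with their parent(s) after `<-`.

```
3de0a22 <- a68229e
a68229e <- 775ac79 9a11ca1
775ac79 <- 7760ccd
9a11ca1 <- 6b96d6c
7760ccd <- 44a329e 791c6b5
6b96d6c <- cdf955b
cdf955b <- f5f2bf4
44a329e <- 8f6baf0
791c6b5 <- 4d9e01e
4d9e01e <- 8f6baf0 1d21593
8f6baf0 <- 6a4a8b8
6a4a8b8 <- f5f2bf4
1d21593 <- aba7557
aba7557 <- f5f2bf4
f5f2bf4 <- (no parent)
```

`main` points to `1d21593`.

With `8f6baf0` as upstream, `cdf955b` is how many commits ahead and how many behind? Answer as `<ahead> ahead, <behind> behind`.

Reachable from cdf955b: {cdf955b, f5f2bf4}.
Reachable from 8f6baf0: {6a4a8b8, 8f6baf0, f5f2bf4}.
Only in cdf955b's history (ahead): {cdf955b} — 1.
Only in 8f6baf0's history (behind): {6a4a8b8, 8f6baf0} — 2.

1 ahead, 2 behind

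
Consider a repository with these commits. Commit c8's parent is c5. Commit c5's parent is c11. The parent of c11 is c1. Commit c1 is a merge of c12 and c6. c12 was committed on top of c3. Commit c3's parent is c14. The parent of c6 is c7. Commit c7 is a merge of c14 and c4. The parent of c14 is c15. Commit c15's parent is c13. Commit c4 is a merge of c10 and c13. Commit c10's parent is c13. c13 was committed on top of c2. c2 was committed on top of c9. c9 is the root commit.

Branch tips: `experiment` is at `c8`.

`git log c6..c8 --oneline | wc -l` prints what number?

Reachable from c8: {c1, c10, c11, c12, c13, c14, c15, c2, c3, c4, c5, c6, c7, c8, c9}.
Reachable from c6: {c10, c13, c14, c15, c2, c4, c6, c7, c9}.
In c8's history but not c6's: {c1, c11, c12, c3, c5, c8} — 6 commits.

6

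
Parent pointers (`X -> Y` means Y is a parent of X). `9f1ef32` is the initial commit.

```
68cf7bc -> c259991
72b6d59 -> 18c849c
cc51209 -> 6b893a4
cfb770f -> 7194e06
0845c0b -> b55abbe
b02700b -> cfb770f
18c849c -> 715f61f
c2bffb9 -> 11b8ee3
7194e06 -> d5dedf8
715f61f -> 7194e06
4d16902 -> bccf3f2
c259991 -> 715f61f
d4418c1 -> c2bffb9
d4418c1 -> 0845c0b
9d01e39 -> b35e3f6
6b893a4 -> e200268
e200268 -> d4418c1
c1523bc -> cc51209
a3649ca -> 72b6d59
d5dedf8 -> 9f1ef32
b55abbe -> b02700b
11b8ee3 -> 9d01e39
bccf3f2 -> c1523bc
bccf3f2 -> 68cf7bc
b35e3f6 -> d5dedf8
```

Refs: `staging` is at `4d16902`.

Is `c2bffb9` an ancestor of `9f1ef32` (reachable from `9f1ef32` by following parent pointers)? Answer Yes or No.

No

Ancestors of 9f1ef32: {9f1ef32}.
c2bffb9 is not in that set, so it is not an ancestor of 9f1ef32.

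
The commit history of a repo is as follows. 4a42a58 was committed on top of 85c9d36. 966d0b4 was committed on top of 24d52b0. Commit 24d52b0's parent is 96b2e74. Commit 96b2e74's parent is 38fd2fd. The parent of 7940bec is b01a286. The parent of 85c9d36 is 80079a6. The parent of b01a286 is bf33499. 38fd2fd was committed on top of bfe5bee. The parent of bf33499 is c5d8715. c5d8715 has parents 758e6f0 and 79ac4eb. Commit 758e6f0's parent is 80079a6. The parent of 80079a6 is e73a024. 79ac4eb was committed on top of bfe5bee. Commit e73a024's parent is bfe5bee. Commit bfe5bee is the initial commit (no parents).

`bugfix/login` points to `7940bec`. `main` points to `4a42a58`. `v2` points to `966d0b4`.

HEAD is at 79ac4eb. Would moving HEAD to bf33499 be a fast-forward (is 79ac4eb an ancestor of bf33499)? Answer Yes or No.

A fast-forward from 79ac4eb to bf33499 is possible iff 79ac4eb is an ancestor of bf33499.
Ancestors of bf33499: {758e6f0, 79ac4eb, 80079a6, bf33499, bfe5bee, c5d8715, e73a024}.
79ac4eb is among them, so fast-forward is possible.

Yes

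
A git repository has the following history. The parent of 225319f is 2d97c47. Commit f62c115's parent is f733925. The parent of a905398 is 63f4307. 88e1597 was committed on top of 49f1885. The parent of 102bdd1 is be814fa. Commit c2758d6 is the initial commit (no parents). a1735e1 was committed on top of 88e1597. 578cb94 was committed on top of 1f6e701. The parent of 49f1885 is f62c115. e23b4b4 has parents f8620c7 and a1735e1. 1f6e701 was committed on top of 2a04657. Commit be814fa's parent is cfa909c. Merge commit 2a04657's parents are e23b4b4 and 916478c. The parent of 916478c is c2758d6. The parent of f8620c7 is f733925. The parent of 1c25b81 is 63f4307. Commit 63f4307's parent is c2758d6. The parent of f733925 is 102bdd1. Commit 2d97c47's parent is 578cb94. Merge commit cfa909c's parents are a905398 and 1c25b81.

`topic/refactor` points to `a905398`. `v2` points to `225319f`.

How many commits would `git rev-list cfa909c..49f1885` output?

5

Reachable from 49f1885: {102bdd1, 1c25b81, 49f1885, 63f4307, a905398, be814fa, c2758d6, cfa909c, f62c115, f733925}.
Reachable from cfa909c: {1c25b81, 63f4307, a905398, c2758d6, cfa909c}.
In 49f1885's history but not cfa909c's: {102bdd1, 49f1885, be814fa, f62c115, f733925} — 5 commits.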